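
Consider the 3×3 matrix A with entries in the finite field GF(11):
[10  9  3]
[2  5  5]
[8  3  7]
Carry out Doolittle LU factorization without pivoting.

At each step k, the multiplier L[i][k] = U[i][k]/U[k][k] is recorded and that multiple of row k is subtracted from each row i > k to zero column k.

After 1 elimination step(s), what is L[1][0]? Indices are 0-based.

k=0: U[0][0]=10
  eliminate (1,0): mult=9, new row 1: (0, 1, 0); set L[1][0]=9
  eliminate (2,0): mult=3, new row 2: (0, 9, 9); set L[2][0]=3

L[1][0] = 9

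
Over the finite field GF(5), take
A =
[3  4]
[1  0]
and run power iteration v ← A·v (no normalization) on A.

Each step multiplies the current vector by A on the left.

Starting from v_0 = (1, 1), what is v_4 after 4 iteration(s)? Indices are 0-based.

v_0 = (1, 1).
v_1 = A·v_0 = (2, 1).
v_2 = A·v_1 = (0, 2).
v_3 = A·v_2 = (3, 0).
v_4 = A·v_3 = (4, 3).

v_4 = (4, 3)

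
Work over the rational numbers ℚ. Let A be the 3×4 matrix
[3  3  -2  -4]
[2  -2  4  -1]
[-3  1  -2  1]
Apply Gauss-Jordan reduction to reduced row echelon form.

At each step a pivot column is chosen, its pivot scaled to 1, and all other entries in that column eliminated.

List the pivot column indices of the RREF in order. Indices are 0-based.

pivot columns: 0, 1, 2

pivot(0,0)=3: scale R0 → (1, 1, -2/3, -4/3)
  clear (1,0): R1 −= (2)R0 → (0, -4, 16/3, 5/3)
  clear (2,0): R2 −= (-3)R0 → (0, 4, -4, -3)
pivot(1,1)=-4: scale R1 → (0, 1, -4/3, -5/12)
  clear (0,1): R0 −= (1)R1 → (1, 0, 2/3, -11/12)
  clear (2,1): R2 −= (4)R1 → (0, 0, 4/3, -4/3)
pivot(2,2)=4/3: scale R2 → (0, 0, 1, -1)
  clear (0,2): R0 −= (2/3)R2 → (1, 0, 0, -1/4)
  clear (1,2): R1 −= (-4/3)R2 → (0, 1, 0, -7/4)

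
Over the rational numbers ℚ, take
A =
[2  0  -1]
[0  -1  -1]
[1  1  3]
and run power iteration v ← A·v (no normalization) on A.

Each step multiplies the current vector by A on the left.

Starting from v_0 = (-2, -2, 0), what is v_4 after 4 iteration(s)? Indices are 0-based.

v_4 = (56, 32, -114)

v_0 = (-2, -2, 0).
v_1 = A·v_0 = (-4, 2, -4).
v_2 = A·v_1 = (-4, 2, -14).
v_3 = A·v_2 = (6, 12, -44).
v_4 = A·v_3 = (56, 32, -114).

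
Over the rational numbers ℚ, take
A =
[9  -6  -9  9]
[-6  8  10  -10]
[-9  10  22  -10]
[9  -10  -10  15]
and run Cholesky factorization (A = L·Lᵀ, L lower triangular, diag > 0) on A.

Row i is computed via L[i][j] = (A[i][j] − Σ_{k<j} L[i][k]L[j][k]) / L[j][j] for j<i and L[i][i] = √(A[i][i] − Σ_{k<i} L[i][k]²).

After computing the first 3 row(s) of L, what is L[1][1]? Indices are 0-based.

L[1][1] = 2

Step 1: L[0][0] = √(9) = 3.
  L[1][0] = (-6) / L[0][0] = -2.
Step 2: L[1][1] = √(4) = 2.
  L[2][0] = (-9) / L[0][0] = -3.
  L[2][1] = (4) / L[1][1] = 2.
Step 3: L[2][2] = √(9) = 3.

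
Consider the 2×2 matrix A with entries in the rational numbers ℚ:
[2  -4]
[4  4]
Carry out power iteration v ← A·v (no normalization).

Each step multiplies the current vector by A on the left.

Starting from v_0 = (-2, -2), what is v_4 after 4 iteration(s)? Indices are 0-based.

v_0 = (-2, -2).
v_1 = A·v_0 = (4, -16).
v_2 = A·v_1 = (72, -48).
v_3 = A·v_2 = (336, 96).
v_4 = A·v_3 = (288, 1728).

v_4 = (288, 1728)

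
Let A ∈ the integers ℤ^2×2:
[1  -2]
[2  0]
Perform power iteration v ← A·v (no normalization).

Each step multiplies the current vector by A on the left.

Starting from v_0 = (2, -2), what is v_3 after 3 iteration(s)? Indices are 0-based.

v_3 = (-26, -4)

v_0 = (2, -2).
v_1 = A·v_0 = (6, 4).
v_2 = A·v_1 = (-2, 12).
v_3 = A·v_2 = (-26, -4).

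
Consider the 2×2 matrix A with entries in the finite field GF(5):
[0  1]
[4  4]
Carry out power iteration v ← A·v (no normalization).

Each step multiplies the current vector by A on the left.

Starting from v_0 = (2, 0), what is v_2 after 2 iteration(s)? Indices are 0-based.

v_2 = (3, 2)

v_0 = (2, 0).
v_1 = A·v_0 = (0, 3).
v_2 = A·v_1 = (3, 2).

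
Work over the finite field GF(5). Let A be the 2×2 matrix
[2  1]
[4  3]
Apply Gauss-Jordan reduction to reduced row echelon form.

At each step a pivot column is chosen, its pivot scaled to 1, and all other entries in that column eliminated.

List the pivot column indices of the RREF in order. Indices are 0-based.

pivot columns: 0, 1

step 1: normalize row 0 (÷2) = (1, 3)
  row 1: subtract 4×row0 = (0, 1)
step 2: normalize row 1 (÷1) = (0, 1)
  row 0: subtract 3×row1 = (1, 0)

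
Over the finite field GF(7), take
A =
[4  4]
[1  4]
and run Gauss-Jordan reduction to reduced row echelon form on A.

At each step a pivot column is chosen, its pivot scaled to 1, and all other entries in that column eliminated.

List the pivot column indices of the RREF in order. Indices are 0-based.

pivot columns: 0, 1

pivot(0,0)=4: scale R0 → (1, 1)
  clear (1,0): R1 −= (1)R0 → (0, 3)
pivot(1,1)=3: scale R1 → (0, 1)
  clear (0,1): R0 −= (1)R1 → (1, 0)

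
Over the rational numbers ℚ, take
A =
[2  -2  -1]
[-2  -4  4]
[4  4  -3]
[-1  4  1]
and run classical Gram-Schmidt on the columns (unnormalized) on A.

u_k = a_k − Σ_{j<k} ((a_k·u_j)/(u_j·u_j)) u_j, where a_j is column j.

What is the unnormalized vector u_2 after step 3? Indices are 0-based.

Step 1: u_0 = a_0 = (2, -2, 4, -1).
Step 2: u_1 = a_1 − (16/25)·u_0 = (-82/25, -68/25, 36/25, 116/25).
Step 3: u_2 = a_2 − (-23/25)·u_0 − (-91/522)·u_1 = (70/261, 440/261, 27/29, 8/9).

u_2 = (70/261, 440/261, 27/29, 8/9)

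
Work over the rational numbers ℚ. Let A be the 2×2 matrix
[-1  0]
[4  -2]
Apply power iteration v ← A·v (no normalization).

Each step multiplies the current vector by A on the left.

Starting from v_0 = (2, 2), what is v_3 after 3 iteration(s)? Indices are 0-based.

v_3 = (-2, 40)

v_0 = (2, 2).
v_1 = A·v_0 = (-2, 4).
v_2 = A·v_1 = (2, -16).
v_3 = A·v_2 = (-2, 40).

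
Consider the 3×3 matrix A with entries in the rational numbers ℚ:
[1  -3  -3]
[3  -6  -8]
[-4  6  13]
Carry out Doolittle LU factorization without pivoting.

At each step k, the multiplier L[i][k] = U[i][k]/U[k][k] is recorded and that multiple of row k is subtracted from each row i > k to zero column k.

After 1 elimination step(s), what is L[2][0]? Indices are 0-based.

Step 1: pivot at (0,0) is 1.
  row1 ← row1 − (3)·row0  ⇒  L[1][0]=3, U row1=(0, 3, 1)
  row2 ← row2 − (-4)·row0  ⇒  L[2][0]=-4, U row2=(0, -6, 1)

L[2][0] = -4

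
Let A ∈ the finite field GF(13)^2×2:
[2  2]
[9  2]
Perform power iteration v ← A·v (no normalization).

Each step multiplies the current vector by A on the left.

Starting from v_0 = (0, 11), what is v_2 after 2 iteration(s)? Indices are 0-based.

v_2 = (10, 8)

v_0 = (0, 11).
v_1 = A·v_0 = (9, 9).
v_2 = A·v_1 = (10, 8).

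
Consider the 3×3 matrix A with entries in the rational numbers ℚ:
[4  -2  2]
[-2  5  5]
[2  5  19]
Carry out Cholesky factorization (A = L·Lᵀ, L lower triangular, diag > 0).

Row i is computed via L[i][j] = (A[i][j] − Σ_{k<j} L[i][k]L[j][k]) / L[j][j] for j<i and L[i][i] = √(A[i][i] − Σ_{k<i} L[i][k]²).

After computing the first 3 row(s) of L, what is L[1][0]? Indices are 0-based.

L[1][0] = -1

Step 1: L[0][0] = √(4) = 2.
  L[1][0] = (-2) / L[0][0] = -1.
Step 2: L[1][1] = √(4) = 2.
  L[2][0] = (2) / L[0][0] = 1.
  L[2][1] = (6) / L[1][1] = 3.
Step 3: L[2][2] = √(9) = 3.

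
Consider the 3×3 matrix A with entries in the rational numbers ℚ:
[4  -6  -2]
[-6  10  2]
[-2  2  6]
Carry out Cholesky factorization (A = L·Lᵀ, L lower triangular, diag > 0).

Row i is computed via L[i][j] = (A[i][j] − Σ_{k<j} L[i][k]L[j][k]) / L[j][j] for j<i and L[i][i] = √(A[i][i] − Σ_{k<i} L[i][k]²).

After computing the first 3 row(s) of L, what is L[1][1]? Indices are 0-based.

L[1][1] = 1

Step 1: L[0][0] = √(4) = 2.
  L[1][0] = (-6) / L[0][0] = -3.
Step 2: L[1][1] = √(1) = 1.
  L[2][0] = (-2) / L[0][0] = -1.
  L[2][1] = (-1) / L[1][1] = -1.
Step 3: L[2][2] = √(4) = 2.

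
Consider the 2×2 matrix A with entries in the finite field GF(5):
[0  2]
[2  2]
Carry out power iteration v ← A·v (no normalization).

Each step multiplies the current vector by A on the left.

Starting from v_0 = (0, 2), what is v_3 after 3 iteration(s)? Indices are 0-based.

v_3 = (2, 3)

v_0 = (0, 2).
v_1 = A·v_0 = (4, 4).
v_2 = A·v_1 = (3, 1).
v_3 = A·v_2 = (2, 3).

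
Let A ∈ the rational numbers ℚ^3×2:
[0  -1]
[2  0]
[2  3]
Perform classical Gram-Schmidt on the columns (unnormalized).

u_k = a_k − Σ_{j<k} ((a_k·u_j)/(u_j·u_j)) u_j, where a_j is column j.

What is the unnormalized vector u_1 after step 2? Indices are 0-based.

u_1 = (-1, -3/2, 3/2)

Step 1: u_0 = a_0 = (0, 2, 2).
Step 2: u_1 = a_1 − (3/4)·u_0 = (-1, -3/2, 3/2).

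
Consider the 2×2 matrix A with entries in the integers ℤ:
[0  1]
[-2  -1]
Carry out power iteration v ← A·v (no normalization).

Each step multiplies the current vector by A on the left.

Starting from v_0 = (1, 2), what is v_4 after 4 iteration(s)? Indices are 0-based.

v_0 = (1, 2).
v_1 = A·v_0 = (2, -4).
v_2 = A·v_1 = (-4, 0).
v_3 = A·v_2 = (0, 8).
v_4 = A·v_3 = (8, -8).

v_4 = (8, -8)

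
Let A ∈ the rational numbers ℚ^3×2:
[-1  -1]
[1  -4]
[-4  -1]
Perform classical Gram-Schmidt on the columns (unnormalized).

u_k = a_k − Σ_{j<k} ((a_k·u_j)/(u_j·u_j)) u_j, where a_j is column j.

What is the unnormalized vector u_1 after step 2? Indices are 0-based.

Step 1: u_0 = a_0 = (-1, 1, -4).
Step 2: u_1 = a_1 − (1/18)·u_0 = (-17/18, -73/18, -7/9).

u_1 = (-17/18, -73/18, -7/9)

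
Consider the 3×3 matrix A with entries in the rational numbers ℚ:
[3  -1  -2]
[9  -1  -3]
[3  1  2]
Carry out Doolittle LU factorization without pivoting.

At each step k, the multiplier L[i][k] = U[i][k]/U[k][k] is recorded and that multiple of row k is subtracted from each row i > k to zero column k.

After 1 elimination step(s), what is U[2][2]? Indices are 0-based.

U[2][2] = 4

k=0: U[0][0]=3
  eliminate (1,0): mult=3, new row 1: (0, 2, 3); set L[1][0]=3
  eliminate (2,0): mult=1, new row 2: (0, 2, 4); set L[2][0]=1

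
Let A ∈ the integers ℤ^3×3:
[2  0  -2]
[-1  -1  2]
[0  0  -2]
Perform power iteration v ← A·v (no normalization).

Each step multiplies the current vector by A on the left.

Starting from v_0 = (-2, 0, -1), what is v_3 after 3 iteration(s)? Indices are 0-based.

v_0 = (-2, 0, -1).
v_1 = A·v_0 = (-2, 0, 2).
v_2 = A·v_1 = (-8, 6, -4).
v_3 = A·v_2 = (-8, -6, 8).

v_3 = (-8, -6, 8)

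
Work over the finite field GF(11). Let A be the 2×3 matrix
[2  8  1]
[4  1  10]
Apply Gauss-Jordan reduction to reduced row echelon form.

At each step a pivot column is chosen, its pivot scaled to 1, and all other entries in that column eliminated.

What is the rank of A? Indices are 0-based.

step 1: normalize row 0 (÷2) = (1, 4, 6)
  row 1: subtract 4×row0 = (0, 7, 8)
step 2: normalize row 1 (÷7) = (0, 1, 9)
  row 0: subtract 4×row1 = (1, 0, 3)

rank = 2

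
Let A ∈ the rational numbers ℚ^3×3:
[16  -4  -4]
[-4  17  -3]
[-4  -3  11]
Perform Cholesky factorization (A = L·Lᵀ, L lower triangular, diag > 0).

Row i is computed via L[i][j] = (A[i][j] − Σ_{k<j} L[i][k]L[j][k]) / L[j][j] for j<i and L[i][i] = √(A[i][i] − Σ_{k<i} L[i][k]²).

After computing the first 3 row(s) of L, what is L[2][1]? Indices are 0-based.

L[2][1] = -1

Step 1: L[0][0] = √(16) = 4.
  L[1][0] = (-4) / L[0][0] = -1.
Step 2: L[1][1] = √(16) = 4.
  L[2][0] = (-4) / L[0][0] = -1.
  L[2][1] = (-4) / L[1][1] = -1.
Step 3: L[2][2] = √(9) = 3.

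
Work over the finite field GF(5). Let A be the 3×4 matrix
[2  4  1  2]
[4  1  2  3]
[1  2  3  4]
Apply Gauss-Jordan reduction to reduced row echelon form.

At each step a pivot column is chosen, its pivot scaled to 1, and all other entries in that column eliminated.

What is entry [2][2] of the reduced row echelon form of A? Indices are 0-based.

M[2][2] = 0

step 1: normalize row 0 (÷2) = (1, 2, 3, 1)
  row 1: subtract 4×row0 = (0, 3, 0, 4)
  row 2: subtract 1×row0 = (0, 0, 0, 3)
step 2: normalize row 1 (÷3) = (0, 1, 0, 3)
  row 0: subtract 2×row1 = (1, 0, 3, 0)
skip col 2 (zero from row 2)
step 3: normalize row 2 (÷3) = (0, 0, 0, 1)
  row 1: subtract 3×row2 = (0, 1, 0, 0)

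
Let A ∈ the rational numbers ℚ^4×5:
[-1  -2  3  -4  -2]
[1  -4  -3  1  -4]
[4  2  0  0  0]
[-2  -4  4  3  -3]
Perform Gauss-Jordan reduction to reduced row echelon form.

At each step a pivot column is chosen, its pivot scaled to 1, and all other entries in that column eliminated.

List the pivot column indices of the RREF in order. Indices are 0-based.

pivot columns: 0, 1, 2, 3

pivot(0,0)=-1: scale R0 → (1, 2, -3, 4, 2)
  clear (1,0): R1 −= (1)R0 → (0, -6, 0, -3, -6)
  clear (2,0): R2 −= (4)R0 → (0, -6, 12, -16, -8)
  clear (3,0): R3 −= (-2)R0 → (0, 0, -2, 11, 1)
pivot(1,1)=-6: scale R1 → (0, 1, 0, 1/2, 1)
  clear (0,1): R0 −= (2)R1 → (1, 0, -3, 3, 0)
  clear (2,1): R2 −= (-6)R1 → (0, 0, 12, -13, -2)
pivot(2,2)=12: scale R2 → (0, 0, 1, -13/12, -1/6)
  clear (0,2): R0 −= (-3)R2 → (1, 0, 0, -1/4, -1/2)
  clear (3,2): R3 −= (-2)R2 → (0, 0, 0, 53/6, 2/3)
pivot(3,3)=53/6: scale R3 → (0, 0, 0, 1, 4/53)
  clear (0,3): R0 −= (-1/4)R3 → (1, 0, 0, 0, -51/106)
  clear (1,3): R1 −= (1/2)R3 → (0, 1, 0, 0, 51/53)
  clear (2,3): R2 −= (-13/12)R3 → (0, 0, 1, 0, -9/106)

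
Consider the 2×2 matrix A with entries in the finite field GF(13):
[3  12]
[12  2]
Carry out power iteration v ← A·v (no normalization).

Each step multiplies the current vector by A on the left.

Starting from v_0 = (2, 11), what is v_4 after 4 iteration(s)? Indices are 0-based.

v_0 = (2, 11).
v_1 = A·v_0 = (8, 7).
v_2 = A·v_1 = (4, 6).
v_3 = A·v_2 = (6, 8).
v_4 = A·v_3 = (10, 10).

v_4 = (10, 10)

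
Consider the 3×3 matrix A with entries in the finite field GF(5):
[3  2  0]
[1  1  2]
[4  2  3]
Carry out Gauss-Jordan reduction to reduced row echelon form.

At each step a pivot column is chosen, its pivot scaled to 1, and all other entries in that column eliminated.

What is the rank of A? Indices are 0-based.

step 1: normalize row 0 (÷3) = (1, 4, 0)
  row 1: subtract 1×row0 = (0, 2, 2)
  row 2: subtract 4×row0 = (0, 1, 3)
step 2: normalize row 1 (÷2) = (0, 1, 1)
  row 0: subtract 4×row1 = (1, 0, 1)
  row 2: subtract 1×row1 = (0, 0, 2)
step 3: normalize row 2 (÷2) = (0, 0, 1)
  row 0: subtract 1×row2 = (1, 0, 0)
  row 1: subtract 1×row2 = (0, 1, 0)

rank = 3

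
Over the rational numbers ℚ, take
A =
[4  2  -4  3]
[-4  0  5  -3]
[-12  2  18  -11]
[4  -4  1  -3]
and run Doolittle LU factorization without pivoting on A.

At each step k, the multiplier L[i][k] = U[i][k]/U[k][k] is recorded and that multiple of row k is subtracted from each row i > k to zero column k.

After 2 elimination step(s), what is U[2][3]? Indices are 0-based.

U[2][3] = -2

k=0: U[0][0]=4
  eliminate (1,0): mult=-1, new row 1: (0, 2, 1, 0); set L[1][0]=-1
  eliminate (2,0): mult=-3, new row 2: (0, 8, 6, -2); set L[2][0]=-3
  eliminate (3,0): mult=1, new row 3: (0, -6, 5, -6); set L[3][0]=1
k=1: U[1][1]=2
  eliminate (2,1): mult=4, new row 2: (0, 0, 2, -2); set L[2][1]=4
  eliminate (3,1): mult=-3, new row 3: (0, 0, 8, -6); set L[3][1]=-3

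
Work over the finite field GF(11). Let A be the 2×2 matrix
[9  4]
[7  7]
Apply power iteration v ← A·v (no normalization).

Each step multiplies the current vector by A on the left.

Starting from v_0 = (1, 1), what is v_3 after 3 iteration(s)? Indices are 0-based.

v_0 = (1, 1).
v_1 = A·v_0 = (2, 3).
v_2 = A·v_1 = (8, 2).
v_3 = A·v_2 = (3, 4).

v_3 = (3, 4)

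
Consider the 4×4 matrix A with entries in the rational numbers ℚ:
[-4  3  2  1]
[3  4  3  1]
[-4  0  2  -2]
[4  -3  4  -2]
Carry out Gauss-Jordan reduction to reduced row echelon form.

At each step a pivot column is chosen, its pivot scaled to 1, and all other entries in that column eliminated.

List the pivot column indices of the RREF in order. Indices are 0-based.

pivot columns: 0, 1, 2, 3

[1] R0 /= -4  ⇒  (1, -3/4, -1/2, -1/4)
     R1 -= 3·R0  ⇒  (0, 25/4, 9/2, 7/4)
     R2 -= -4·R0  ⇒  (0, -3, 0, -3)
     R3 -= 4·R0  ⇒  (0, 0, 6, -1)
[2] R1 /= 25/4  ⇒  (0, 1, 18/25, 7/25)
     R0 -= -3/4·R1  ⇒  (1, 0, 1/25, -1/25)
     R2 -= -3·R1  ⇒  (0, 0, 54/25, -54/25)
[3] R2 /= 54/25  ⇒  (0, 0, 1, -1)
     R0 -= 1/25·R2  ⇒  (1, 0, 0, 0)
     R1 -= 18/25·R2  ⇒  (0, 1, 0, 1)
     R3 -= 6·R2  ⇒  (0, 0, 0, 5)
[4] R3 /= 5  ⇒  (0, 0, 0, 1)
     R1 -= 1·R3  ⇒  (0, 1, 0, 0)
     R2 -= -1·R3  ⇒  (0, 0, 1, 0)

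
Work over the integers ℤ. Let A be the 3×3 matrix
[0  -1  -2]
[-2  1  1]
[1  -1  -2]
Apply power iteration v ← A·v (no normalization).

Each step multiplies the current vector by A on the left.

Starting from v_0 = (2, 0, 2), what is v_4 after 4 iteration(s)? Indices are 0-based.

v_4 = (10, 8, 2)

v_0 = (2, 0, 2).
v_1 = A·v_0 = (-4, -2, -2).
v_2 = A·v_1 = (6, 4, 2).
v_3 = A·v_2 = (-8, -6, -2).
v_4 = A·v_3 = (10, 8, 2).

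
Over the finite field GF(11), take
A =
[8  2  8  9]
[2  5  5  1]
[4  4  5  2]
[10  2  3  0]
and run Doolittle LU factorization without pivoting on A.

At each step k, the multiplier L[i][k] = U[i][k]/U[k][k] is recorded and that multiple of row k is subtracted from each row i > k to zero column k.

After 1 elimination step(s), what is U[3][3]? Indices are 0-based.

k=0: U[0][0]=8
  eliminate (1,0): mult=3, new row 1: (0, 10, 3, 7); set L[1][0]=3
  eliminate (2,0): mult=6, new row 2: (0, 3, 1, 3); set L[2][0]=6
  eliminate (3,0): mult=4, new row 3: (0, 5, 4, 8); set L[3][0]=4

U[3][3] = 8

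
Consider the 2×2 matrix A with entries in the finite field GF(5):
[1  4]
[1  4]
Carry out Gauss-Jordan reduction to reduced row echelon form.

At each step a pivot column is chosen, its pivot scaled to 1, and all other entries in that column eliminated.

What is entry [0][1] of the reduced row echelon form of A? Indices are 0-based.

[1] R0 /= 1  ⇒  (1, 4)
     R1 -= 1·R0  ⇒  (0, 0)
column 1 empty below row 1

M[0][1] = 4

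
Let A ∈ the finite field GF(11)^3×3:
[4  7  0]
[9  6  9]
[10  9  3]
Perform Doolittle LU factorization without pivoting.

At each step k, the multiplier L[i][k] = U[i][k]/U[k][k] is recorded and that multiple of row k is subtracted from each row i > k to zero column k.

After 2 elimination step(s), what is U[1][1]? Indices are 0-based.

k=0: U[0][0]=4
  eliminate (1,0): mult=5, new row 1: (0, 4, 9); set L[1][0]=5
  eliminate (2,0): mult=8, new row 2: (0, 8, 3); set L[2][0]=8
k=1: U[1][1]=4
  eliminate (2,1): mult=2, new row 2: (0, 0, 7); set L[2][1]=2

U[1][1] = 4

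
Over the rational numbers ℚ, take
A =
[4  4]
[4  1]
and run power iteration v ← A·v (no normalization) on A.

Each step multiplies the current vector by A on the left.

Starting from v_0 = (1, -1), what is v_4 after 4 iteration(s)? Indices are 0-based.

v_4 = (444, 291)

v_0 = (1, -1).
v_1 = A·v_0 = (0, 3).
v_2 = A·v_1 = (12, 3).
v_3 = A·v_2 = (60, 51).
v_4 = A·v_3 = (444, 291).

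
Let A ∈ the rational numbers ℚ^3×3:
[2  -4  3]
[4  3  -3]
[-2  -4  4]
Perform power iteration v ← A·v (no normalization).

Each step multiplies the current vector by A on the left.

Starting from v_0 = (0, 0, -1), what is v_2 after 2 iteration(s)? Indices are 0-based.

v_0 = (0, 0, -1).
v_1 = A·v_0 = (-3, 3, -4).
v_2 = A·v_1 = (-30, 9, -22).

v_2 = (-30, 9, -22)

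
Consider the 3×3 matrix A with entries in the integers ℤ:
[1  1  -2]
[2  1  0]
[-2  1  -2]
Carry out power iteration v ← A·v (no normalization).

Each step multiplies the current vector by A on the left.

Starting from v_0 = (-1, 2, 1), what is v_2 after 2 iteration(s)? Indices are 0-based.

v_2 = (-5, -2, -2)

v_0 = (-1, 2, 1).
v_1 = A·v_0 = (-1, 0, 2).
v_2 = A·v_1 = (-5, -2, -2).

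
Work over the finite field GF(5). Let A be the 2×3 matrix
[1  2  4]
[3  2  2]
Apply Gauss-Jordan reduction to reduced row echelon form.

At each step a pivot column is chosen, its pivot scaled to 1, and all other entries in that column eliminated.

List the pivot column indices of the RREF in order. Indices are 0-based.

pivot(0,0)=1: scale R0 → (1, 2, 4)
  clear (1,0): R1 −= (3)R0 → (0, 1, 0)
pivot(1,1)=1: scale R1 → (0, 1, 0)
  clear (0,1): R0 −= (2)R1 → (1, 0, 4)

pivot columns: 0, 1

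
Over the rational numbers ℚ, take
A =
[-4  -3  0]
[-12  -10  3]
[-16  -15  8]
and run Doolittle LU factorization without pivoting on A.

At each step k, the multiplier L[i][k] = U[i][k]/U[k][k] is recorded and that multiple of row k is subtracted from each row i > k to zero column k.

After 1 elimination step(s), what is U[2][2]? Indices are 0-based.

[col 0] pivot -4
  R1 -= 3*R0 → (0, -1, 3)  (L[1][0] := 3)
  R2 -= 4*R0 → (0, -3, 8)  (L[2][0] := 4)

U[2][2] = 8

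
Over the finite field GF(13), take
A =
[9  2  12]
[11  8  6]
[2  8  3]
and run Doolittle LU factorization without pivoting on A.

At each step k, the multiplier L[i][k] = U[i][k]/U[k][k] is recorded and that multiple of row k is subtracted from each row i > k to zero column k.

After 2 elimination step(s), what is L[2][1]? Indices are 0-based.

L[2][1] = 5

Step 1: pivot at (0,0) is 9.
  row1 ← row1 − (7)·row0  ⇒  L[1][0]=7, U row1=(0, 7, 0)
  row2 ← row2 − (6)·row0  ⇒  L[2][0]=6, U row2=(0, 9, 9)
Step 2: pivot at (1,1) is 7.
  row2 ← row2 − (5)·row1  ⇒  L[2][1]=5, U row2=(0, 0, 9)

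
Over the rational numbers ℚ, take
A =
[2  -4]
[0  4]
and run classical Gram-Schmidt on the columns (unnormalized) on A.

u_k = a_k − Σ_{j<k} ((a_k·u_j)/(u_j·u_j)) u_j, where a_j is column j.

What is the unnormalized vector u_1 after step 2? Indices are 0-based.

Step 1: u_0 = a_0 = (2, 0).
Step 2: u_1 = a_1 − (-2)·u_0 = (0, 4).

u_1 = (0, 4)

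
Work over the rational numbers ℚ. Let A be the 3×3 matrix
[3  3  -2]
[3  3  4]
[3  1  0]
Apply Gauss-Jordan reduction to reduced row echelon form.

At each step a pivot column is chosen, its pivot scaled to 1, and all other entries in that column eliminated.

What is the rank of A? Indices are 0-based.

[1] R0 /= 3  ⇒  (1, 1, -2/3)
     R1 -= 3·R0  ⇒  (0, 0, 6)
     R2 -= 3·R0  ⇒  (0, -2, 2)
[2] R1 <-> R2
[2] R1 /= -2  ⇒  (0, 1, -1)
     R0 -= 1·R1  ⇒  (1, 0, 1/3)
[3] R2 /= 6  ⇒  (0, 0, 1)
     R0 -= 1/3·R2  ⇒  (1, 0, 0)
     R1 -= -1·R2  ⇒  (0, 1, 0)

rank = 3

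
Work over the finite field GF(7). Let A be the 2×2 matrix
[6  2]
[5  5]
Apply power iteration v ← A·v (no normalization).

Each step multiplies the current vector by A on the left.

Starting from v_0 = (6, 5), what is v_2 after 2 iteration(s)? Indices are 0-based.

v_2 = (1, 1)

v_0 = (6, 5).
v_1 = A·v_0 = (4, 6).
v_2 = A·v_1 = (1, 1).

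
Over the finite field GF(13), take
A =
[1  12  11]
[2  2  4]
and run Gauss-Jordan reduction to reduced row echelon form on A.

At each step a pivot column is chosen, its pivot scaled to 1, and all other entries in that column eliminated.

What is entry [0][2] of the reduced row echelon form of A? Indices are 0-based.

M[0][2] = 0

step 1: normalize row 0 (÷1) = (1, 12, 11)
  row 1: subtract 2×row0 = (0, 4, 8)
step 2: normalize row 1 (÷4) = (0, 1, 2)
  row 0: subtract 12×row1 = (1, 0, 0)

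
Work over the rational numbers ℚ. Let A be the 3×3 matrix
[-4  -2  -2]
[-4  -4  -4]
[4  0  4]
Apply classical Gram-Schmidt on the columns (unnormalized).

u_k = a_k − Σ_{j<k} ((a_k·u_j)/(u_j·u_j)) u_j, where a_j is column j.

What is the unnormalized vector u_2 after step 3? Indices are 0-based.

Step 1: u_0 = a_0 = (-4, -4, 4).
Step 2: u_1 = a_1 − (1/2)·u_0 = (0, -2, -2).
Step 3: u_2 = a_2 − (5/6)·u_0 − (0)·u_1 = (4/3, -2/3, 2/3).

u_2 = (4/3, -2/3, 2/3)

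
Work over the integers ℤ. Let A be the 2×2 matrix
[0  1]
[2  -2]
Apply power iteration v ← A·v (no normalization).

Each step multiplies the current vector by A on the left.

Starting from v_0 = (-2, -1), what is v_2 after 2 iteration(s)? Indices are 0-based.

v_2 = (-2, 2)

v_0 = (-2, -1).
v_1 = A·v_0 = (-1, -2).
v_2 = A·v_1 = (-2, 2).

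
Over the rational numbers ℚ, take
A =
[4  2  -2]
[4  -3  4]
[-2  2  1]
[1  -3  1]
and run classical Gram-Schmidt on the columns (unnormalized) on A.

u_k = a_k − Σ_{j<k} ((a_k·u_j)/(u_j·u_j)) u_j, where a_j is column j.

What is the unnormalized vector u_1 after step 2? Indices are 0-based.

Step 1: u_0 = a_0 = (4, 4, -2, 1).
Step 2: u_1 = a_1 − (-11/37)·u_0 = (118/37, -67/37, 52/37, -100/37).

u_1 = (118/37, -67/37, 52/37, -100/37)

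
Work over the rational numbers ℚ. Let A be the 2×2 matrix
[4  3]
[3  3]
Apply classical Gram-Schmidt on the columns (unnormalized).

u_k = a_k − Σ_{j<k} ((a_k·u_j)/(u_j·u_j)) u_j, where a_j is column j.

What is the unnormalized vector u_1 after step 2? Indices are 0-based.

Step 1: u_0 = a_0 = (4, 3).
Step 2: u_1 = a_1 − (21/25)·u_0 = (-9/25, 12/25).

u_1 = (-9/25, 12/25)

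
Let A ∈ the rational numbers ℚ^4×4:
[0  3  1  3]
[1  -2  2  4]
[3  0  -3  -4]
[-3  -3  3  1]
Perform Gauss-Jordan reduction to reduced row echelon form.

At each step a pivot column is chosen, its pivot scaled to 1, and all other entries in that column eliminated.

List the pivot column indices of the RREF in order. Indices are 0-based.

pivot(0,0): swap R0↔R1
pivot(0,0)=1: scale R0 → (1, -2, 2, 4)
  clear (2,0): R2 −= (3)R0 → (0, 6, -9, -16)
  clear (3,0): R3 −= (-3)R0 → (0, -9, 9, 13)
pivot(1,1)=3: scale R1 → (0, 1, 1/3, 1)
  clear (0,1): R0 −= (-2)R1 → (1, 0, 8/3, 6)
  clear (2,1): R2 −= (6)R1 → (0, 0, -11, -22)
  clear (3,1): R3 −= (-9)R1 → (0, 0, 12, 22)
pivot(2,2)=-11: scale R2 → (0, 0, 1, 2)
  clear (0,2): R0 −= (8/3)R2 → (1, 0, 0, 2/3)
  clear (1,2): R1 −= (1/3)R2 → (0, 1, 0, 1/3)
  clear (3,2): R3 −= (12)R2 → (0, 0, 0, -2)
pivot(3,3)=-2: scale R3 → (0, 0, 0, 1)
  clear (0,3): R0 −= (2/3)R3 → (1, 0, 0, 0)
  clear (1,3): R1 −= (1/3)R3 → (0, 1, 0, 0)
  clear (2,3): R2 −= (2)R3 → (0, 0, 1, 0)

pivot columns: 0, 1, 2, 3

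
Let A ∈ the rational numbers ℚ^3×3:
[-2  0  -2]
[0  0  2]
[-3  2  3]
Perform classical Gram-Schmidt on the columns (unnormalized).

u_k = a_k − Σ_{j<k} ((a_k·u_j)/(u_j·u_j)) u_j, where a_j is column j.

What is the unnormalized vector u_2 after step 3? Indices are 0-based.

Step 1: u_0 = a_0 = (-2, 0, -3).
Step 2: u_1 = a_1 − (-6/13)·u_0 = (-12/13, 0, 8/13).
Step 3: u_2 = a_2 − (-5/13)·u_0 − (3)·u_1 = (0, 2, 0).

u_2 = (0, 2, 0)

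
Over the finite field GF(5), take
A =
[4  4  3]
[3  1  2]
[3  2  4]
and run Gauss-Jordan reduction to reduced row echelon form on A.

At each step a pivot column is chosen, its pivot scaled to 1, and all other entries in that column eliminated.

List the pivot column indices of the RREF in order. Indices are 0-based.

pivot columns: 0, 1

[1] R0 /= 4  ⇒  (1, 1, 2)
     R1 -= 3·R0  ⇒  (0, 3, 1)
     R2 -= 3·R0  ⇒  (0, 4, 3)
[2] R1 /= 3  ⇒  (0, 1, 2)
     R0 -= 1·R1  ⇒  (1, 0, 0)
     R2 -= 4·R1  ⇒  (0, 0, 0)
column 2 empty below row 2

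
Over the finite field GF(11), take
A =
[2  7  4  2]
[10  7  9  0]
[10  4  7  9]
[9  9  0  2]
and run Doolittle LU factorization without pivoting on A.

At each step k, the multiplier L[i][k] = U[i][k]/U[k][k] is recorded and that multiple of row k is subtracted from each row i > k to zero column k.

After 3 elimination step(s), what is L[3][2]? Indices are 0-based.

L[3][2] = 9

[col 0] pivot 2
  R1 -= 5*R0 → (0, 5, 0, 1)  (L[1][0] := 5)
  R2 -= 5*R0 → (0, 2, 9, 10)  (L[2][0] := 5)
  R3 -= 10*R0 → (0, 5, 4, 4)  (L[3][0] := 10)
[col 1] pivot 5
  R2 -= 7*R1 → (0, 0, 9, 3)  (L[2][1] := 7)
  R3 -= 1*R1 → (0, 0, 4, 3)  (L[3][1] := 1)
[col 2] pivot 9
  R3 -= 9*R2 → (0, 0, 0, 9)  (L[3][2] := 9)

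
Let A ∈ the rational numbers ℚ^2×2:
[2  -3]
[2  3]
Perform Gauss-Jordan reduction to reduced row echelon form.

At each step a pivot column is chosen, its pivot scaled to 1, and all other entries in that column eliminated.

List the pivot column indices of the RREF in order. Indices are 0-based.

[1] R0 /= 2  ⇒  (1, -3/2)
     R1 -= 2·R0  ⇒  (0, 6)
[2] R1 /= 6  ⇒  (0, 1)
     R0 -= -3/2·R1  ⇒  (1, 0)

pivot columns: 0, 1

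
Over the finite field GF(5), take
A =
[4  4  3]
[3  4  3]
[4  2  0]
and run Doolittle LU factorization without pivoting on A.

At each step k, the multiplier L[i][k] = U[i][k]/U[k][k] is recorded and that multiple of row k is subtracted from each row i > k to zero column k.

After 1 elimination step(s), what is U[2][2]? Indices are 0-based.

U[2][2] = 2

Step 1: pivot at (0,0) is 4.
  row1 ← row1 − (2)·row0  ⇒  L[1][0]=2, U row1=(0, 1, 2)
  row2 ← row2 − (1)·row0  ⇒  L[2][0]=1, U row2=(0, 3, 2)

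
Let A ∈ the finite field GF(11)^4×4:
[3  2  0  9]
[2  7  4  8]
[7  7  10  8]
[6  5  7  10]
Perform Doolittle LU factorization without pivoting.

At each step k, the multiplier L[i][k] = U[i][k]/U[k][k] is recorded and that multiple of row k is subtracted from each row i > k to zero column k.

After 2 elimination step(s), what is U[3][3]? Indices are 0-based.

k=0: U[0][0]=3
  eliminate (1,0): mult=8, new row 1: (0, 2, 4, 2); set L[1][0]=8
  eliminate (2,0): mult=6, new row 2: (0, 6, 10, 9); set L[2][0]=6
  eliminate (3,0): mult=2, new row 3: (0, 1, 7, 3); set L[3][0]=2
k=1: U[1][1]=2
  eliminate (2,1): mult=3, new row 2: (0, 0, 9, 3); set L[2][1]=3
  eliminate (3,1): mult=6, new row 3: (0, 0, 5, 2); set L[3][1]=6

U[3][3] = 2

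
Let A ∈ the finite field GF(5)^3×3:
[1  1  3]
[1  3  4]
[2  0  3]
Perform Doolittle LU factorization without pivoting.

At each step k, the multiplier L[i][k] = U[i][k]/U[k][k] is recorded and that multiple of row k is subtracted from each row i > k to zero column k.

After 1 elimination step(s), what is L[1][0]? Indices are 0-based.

L[1][0] = 1

[col 0] pivot 1
  R1 -= 1*R0 → (0, 2, 1)  (L[1][0] := 1)
  R2 -= 2*R0 → (0, 3, 2)  (L[2][0] := 2)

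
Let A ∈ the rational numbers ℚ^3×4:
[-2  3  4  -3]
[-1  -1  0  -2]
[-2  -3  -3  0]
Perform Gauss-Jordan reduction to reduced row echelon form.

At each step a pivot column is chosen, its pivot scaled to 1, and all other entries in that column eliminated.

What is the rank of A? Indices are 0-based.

rank = 3

step 1: normalize row 0 (÷-2) = (1, -3/2, -2, 3/2)
  row 1: subtract -1×row0 = (0, -5/2, -2, -1/2)
  row 2: subtract -2×row0 = (0, -6, -7, 3)
step 2: normalize row 1 (÷-5/2) = (0, 1, 4/5, 1/5)
  row 0: subtract -3/2×row1 = (1, 0, -4/5, 9/5)
  row 2: subtract -6×row1 = (0, 0, -11/5, 21/5)
step 3: normalize row 2 (÷-11/5) = (0, 0, 1, -21/11)
  row 0: subtract -4/5×row2 = (1, 0, 0, 3/11)
  row 1: subtract 4/5×row2 = (0, 1, 0, 19/11)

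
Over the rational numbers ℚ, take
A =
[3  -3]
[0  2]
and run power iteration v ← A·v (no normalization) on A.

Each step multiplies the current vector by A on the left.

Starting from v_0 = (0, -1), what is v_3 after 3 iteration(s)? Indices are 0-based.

v_3 = (57, -8)

v_0 = (0, -1).
v_1 = A·v_0 = (3, -2).
v_2 = A·v_1 = (15, -4).
v_3 = A·v_2 = (57, -8).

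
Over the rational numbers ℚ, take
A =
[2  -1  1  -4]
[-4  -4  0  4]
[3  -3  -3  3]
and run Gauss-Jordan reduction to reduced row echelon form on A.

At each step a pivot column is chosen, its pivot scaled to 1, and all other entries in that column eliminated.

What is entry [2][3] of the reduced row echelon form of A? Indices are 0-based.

M[2][3] = -2

pivot(0,0)=2: scale R0 → (1, -1/2, 1/2, -2)
  clear (1,0): R1 −= (-4)R0 → (0, -6, 2, -4)
  clear (2,0): R2 −= (3)R0 → (0, -3/2, -9/2, 9)
pivot(1,1)=-6: scale R1 → (0, 1, -1/3, 2/3)
  clear (0,1): R0 −= (-1/2)R1 → (1, 0, 1/3, -5/3)
  clear (2,1): R2 −= (-3/2)R1 → (0, 0, -5, 10)
pivot(2,2)=-5: scale R2 → (0, 0, 1, -2)
  clear (0,2): R0 −= (1/3)R2 → (1, 0, 0, -1)
  clear (1,2): R1 −= (-1/3)R2 → (0, 1, 0, 0)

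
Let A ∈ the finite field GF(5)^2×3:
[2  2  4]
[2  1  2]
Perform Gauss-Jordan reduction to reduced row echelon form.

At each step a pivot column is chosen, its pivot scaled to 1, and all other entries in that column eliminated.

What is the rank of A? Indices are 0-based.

[1] R0 /= 2  ⇒  (1, 1, 2)
     R1 -= 2·R0  ⇒  (0, 4, 3)
[2] R1 /= 4  ⇒  (0, 1, 2)
     R0 -= 1·R1  ⇒  (1, 0, 0)

rank = 2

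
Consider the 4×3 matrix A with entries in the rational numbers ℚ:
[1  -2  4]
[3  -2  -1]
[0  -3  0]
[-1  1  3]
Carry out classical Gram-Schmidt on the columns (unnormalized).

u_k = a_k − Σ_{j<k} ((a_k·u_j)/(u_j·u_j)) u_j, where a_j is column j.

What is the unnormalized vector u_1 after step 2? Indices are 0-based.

Step 1: u_0 = a_0 = (1, 3, 0, -1).
Step 2: u_1 = a_1 − (-9/11)·u_0 = (-13/11, 5/11, -3, 2/11).

u_1 = (-13/11, 5/11, -3, 2/11)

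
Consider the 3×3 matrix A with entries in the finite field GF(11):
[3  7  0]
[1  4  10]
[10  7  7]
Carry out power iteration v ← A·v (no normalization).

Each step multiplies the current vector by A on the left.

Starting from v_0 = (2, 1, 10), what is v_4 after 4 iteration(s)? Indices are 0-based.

v_0 = (2, 1, 10).
v_1 = A·v_0 = (2, 7, 9).
v_2 = A·v_1 = (0, 10, 0).
v_3 = A·v_2 = (4, 7, 4).
v_4 = A·v_3 = (6, 6, 7).

v_4 = (6, 6, 7)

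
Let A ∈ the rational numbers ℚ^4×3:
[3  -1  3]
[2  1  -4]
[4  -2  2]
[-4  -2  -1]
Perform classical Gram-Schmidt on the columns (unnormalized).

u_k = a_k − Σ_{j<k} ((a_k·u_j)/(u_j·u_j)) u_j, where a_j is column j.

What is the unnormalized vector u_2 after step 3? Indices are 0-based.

u_2 = (592/449, -1646/449, -370/449, -749/449)

Step 1: u_0 = a_0 = (3, 2, 4, -4).
Step 2: u_1 = a_1 − (-1/45)·u_0 = (-14/15, 47/45, -86/45, -94/45).
Step 3: u_2 = a_2 − (13/45)·u_0 − (-392/449)·u_1 = (592/449, -1646/449, -370/449, -749/449).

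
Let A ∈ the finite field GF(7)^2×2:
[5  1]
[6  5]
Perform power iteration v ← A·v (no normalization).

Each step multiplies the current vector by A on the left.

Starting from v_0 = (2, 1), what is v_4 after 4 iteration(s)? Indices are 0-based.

v_4 = (4, 6)

v_0 = (2, 1).
v_1 = A·v_0 = (4, 3).
v_2 = A·v_1 = (2, 4).
v_3 = A·v_2 = (0, 4).
v_4 = A·v_3 = (4, 6).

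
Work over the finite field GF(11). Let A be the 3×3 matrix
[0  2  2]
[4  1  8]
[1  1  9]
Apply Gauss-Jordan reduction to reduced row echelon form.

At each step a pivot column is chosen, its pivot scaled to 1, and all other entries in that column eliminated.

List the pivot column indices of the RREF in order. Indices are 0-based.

pivot columns: 0, 1, 2

pivot(0,0): swap R0↔R1
pivot(0,0)=4: scale R0 → (1, 3, 2)
  clear (2,0): R2 −= (1)R0 → (0, 9, 7)
pivot(1,1)=2: scale R1 → (0, 1, 1)
  clear (0,1): R0 −= (3)R1 → (1, 0, 10)
  clear (2,1): R2 −= (9)R1 → (0, 0, 9)
pivot(2,2)=9: scale R2 → (0, 0, 1)
  clear (0,2): R0 −= (10)R2 → (1, 0, 0)
  clear (1,2): R1 −= (1)R2 → (0, 1, 0)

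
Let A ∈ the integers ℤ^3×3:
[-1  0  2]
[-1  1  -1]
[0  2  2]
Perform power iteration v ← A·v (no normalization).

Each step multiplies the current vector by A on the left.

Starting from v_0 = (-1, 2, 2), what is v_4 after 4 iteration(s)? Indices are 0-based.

v_0 = (-1, 2, 2).
v_1 = A·v_0 = (5, 1, 8).
v_2 = A·v_1 = (11, -12, 18).
v_3 = A·v_2 = (25, -41, 12).
v_4 = A·v_3 = (-1, -78, -58).

v_4 = (-1, -78, -58)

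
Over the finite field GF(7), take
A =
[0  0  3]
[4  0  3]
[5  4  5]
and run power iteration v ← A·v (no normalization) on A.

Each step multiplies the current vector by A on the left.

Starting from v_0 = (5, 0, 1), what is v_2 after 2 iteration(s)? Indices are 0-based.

v_2 = (6, 4, 5)

v_0 = (5, 0, 1).
v_1 = A·v_0 = (3, 2, 2).
v_2 = A·v_1 = (6, 4, 5).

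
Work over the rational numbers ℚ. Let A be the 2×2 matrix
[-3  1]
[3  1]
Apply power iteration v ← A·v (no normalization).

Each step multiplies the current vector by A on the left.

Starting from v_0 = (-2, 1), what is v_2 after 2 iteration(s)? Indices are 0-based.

v_0 = (-2, 1).
v_1 = A·v_0 = (7, -5).
v_2 = A·v_1 = (-26, 16).

v_2 = (-26, 16)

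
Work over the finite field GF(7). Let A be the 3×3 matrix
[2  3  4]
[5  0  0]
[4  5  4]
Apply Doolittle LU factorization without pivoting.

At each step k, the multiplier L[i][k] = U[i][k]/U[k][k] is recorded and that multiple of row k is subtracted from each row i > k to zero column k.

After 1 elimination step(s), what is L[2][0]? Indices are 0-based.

L[2][0] = 2

[col 0] pivot 2
  R1 -= 6*R0 → (0, 3, 4)  (L[1][0] := 6)
  R2 -= 2*R0 → (0, 6, 3)  (L[2][0] := 2)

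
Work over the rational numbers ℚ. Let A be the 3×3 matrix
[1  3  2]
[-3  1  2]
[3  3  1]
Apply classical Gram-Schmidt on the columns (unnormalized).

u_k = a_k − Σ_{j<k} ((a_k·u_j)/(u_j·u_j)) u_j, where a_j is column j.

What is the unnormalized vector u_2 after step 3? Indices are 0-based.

Step 1: u_0 = a_0 = (1, -3, 3).
Step 2: u_1 = a_1 − (9/19)·u_0 = (48/19, 46/19, 30/19).
Step 3: u_2 = a_2 − (-1/19)·u_0 − (109/140)·u_1 = (3/35, -3/70, -1/14).

u_2 = (3/35, -3/70, -1/14)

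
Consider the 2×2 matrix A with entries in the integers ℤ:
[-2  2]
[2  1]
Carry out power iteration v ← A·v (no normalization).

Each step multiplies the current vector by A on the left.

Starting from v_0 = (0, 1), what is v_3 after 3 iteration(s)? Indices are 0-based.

v_3 = (14, 1)

v_0 = (0, 1).
v_1 = A·v_0 = (2, 1).
v_2 = A·v_1 = (-2, 5).
v_3 = A·v_2 = (14, 1).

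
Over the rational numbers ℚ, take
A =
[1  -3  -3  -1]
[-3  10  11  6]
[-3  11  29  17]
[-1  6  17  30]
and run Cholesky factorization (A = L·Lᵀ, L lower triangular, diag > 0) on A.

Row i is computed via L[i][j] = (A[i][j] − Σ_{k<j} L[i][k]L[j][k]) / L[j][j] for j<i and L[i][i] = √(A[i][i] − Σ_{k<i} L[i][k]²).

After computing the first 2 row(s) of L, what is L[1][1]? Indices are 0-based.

L[1][1] = 1

Step 1: L[0][0] = √(1) = 1.
  L[1][0] = (-3) / L[0][0] = -3.
Step 2: L[1][1] = √(1) = 1.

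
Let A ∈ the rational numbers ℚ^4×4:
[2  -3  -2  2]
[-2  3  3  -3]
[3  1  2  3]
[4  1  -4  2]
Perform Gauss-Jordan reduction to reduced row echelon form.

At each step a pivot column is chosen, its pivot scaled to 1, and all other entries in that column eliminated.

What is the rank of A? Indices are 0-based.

step 1: normalize row 0 (÷2) = (1, -3/2, -1, 1)
  row 1: subtract -2×row0 = (0, 0, 1, -1)
  row 2: subtract 3×row0 = (0, 11/2, 5, 0)
  row 3: subtract 4×row0 = (0, 7, 0, -2)
step 2: exchange rows 1,2
step 2: normalize row 1 (÷11/2) = (0, 1, 10/11, 0)
  row 0: subtract -3/2×row1 = (1, 0, 4/11, 1)
  row 3: subtract 7×row1 = (0, 0, -70/11, -2)
step 3: normalize row 2 (÷1) = (0, 0, 1, -1)
  row 0: subtract 4/11×row2 = (1, 0, 0, 15/11)
  row 1: subtract 10/11×row2 = (0, 1, 0, 10/11)
  row 3: subtract -70/11×row2 = (0, 0, 0, -92/11)
step 4: normalize row 3 (÷-92/11) = (0, 0, 0, 1)
  row 0: subtract 15/11×row3 = (1, 0, 0, 0)
  row 1: subtract 10/11×row3 = (0, 1, 0, 0)
  row 2: subtract -1×row3 = (0, 0, 1, 0)

rank = 4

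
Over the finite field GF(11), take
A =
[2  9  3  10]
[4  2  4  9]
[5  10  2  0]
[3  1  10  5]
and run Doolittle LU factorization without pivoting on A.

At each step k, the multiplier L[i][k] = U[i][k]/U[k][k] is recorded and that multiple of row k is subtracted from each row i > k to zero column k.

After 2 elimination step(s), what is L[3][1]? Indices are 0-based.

Step 1: pivot at (0,0) is 2.
  row1 ← row1 − (2)·row0  ⇒  L[1][0]=2, U row1=(0, 6, 9, 0)
  row2 ← row2 − (8)·row0  ⇒  L[2][0]=8, U row2=(0, 4, 0, 8)
  row3 ← row3 − (7)·row0  ⇒  L[3][0]=7, U row3=(0, 4, 0, 1)
Step 2: pivot at (1,1) is 6.
  row2 ← row2 − (8)·row1  ⇒  L[2][1]=8, U row2=(0, 0, 5, 8)
  row3 ← row3 − (8)·row1  ⇒  L[3][1]=8, U row3=(0, 0, 5, 1)

L[3][1] = 8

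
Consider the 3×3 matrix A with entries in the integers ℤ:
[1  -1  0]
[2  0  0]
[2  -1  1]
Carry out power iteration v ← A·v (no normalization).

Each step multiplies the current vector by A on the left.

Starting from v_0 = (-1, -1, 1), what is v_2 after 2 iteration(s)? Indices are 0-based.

v_2 = (2, 0, 2)

v_0 = (-1, -1, 1).
v_1 = A·v_0 = (0, -2, 0).
v_2 = A·v_1 = (2, 0, 2).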